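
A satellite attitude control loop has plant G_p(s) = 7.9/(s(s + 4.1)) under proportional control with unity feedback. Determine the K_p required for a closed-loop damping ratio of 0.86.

K_p = 0.719

Closed-loop characteristic equation: s² + 4.1s + K_p·7.9 = 0.
So ω_n = √(7.9K_p) and 2ζω_n = 4.1, giving ζ = 4.1/(2√(7.9K_p)).
Setting ζ = 0.86: √(7.9K_p) = 4.1/(2·0.86) = 2.384, so K_p = 5.682/7.9 = 0.719.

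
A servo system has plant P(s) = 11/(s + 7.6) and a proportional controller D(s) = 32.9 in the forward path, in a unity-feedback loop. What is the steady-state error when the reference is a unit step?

0.0206

The loop is type 0. Static position error constant K_pos = D(0)·P(0) = 32.9·1.447 = 47.62.
Steady-state error to a unit step: e_ss = 1/(1+K_pos) = 1/48.62 = 0.0206.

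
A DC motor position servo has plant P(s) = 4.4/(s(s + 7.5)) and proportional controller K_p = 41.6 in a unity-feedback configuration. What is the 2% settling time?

The closed-loop denominator s² + 7.5s + 183 gives ω_n = √183 = 13.53 and ζ = 7.5/(2ω_n) = 0.2772.
2% settling time T_s ≈ 4/(ζω_n) = 4/3.75 = 1.07 s.

T_s ≈ 1.07 s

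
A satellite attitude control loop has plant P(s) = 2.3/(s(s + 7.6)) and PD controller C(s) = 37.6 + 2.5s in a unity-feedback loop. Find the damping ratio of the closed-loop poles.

ζ = 0.718

Forward path: (37.6 + 2.5s)·2.3/(s(s+7.6)). The closed-loop characteristic equation is s² + (7.6 + 2.3·2.5)s + 2.3·37.6 = 0.
That is s² + 13.35s + 86.48 = 0, so ω_n = 9.299 rad/s and ζ = 13.35/(2·9.299) = 0.7178.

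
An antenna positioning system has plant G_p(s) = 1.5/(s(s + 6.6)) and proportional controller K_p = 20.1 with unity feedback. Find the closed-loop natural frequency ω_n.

ω_n = 5.49 rad/s

With unity feedback the closed-loop characteristic equation is s² + 6.6s + 20.1·1.5 = s² + 6.6s + 30.15 = 0.
Matching s² + 2ζω_n s + ω_n²: ω_n = √30.15 = 5.491 rad/s and 2ζω_n = 6.6, so ζ = 6.6/(2·5.491) = 0.601.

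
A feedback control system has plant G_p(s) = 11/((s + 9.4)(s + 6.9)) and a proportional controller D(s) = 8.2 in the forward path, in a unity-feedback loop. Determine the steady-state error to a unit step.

The loop is type 0. Static position error constant K_pos = D(0)·G_p(0) = 8.2·0.1696 = 1.391.
Steady-state error to a unit step: e_ss = 1/(1+K_pos) = 1/2.391 = 0.418.

0.418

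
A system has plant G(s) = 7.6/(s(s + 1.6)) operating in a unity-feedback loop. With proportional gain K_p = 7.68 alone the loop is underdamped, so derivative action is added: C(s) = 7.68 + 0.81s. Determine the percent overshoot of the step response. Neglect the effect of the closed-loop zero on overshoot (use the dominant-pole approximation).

15.7%

Forward path: (7.68 + 0.81s)·7.6/(s(s+1.6)). The closed-loop characteristic equation is s² + (1.6 + 7.6·0.81)s + 7.6·7.68 = 0.
That is s² + 7.756s + 58.37 = 0, so ω_n = 7.64 rad/s and ζ = 7.756/(2·7.64) = 0.5076.
%OS = 100·exp(−πζ/√(1−ζ²)) = 15.7%.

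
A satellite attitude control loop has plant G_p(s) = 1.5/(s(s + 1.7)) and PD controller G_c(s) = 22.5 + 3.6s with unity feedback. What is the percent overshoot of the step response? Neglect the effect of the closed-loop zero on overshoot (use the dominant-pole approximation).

Forward path: (22.5 + 3.6s)·1.5/(s(s+1.7)). The closed-loop characteristic equation is s² + (1.7 + 1.5·3.6)s + 1.5·22.5 = 0.
That is s² + 7.1s + 33.75 = 0, so ω_n = 5.809 rad/s and ζ = 7.1/(2·5.809) = 0.6111.
%OS = 100·exp(−πζ/√(1−ζ²)) = 8.85%.

8.85%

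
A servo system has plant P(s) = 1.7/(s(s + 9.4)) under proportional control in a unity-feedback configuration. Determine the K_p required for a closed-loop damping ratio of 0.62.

Closed-loop characteristic equation: s² + 9.4s + K_p·1.7 = 0.
So ω_n = √(1.7K_p) and 2ζω_n = 9.4, giving ζ = 9.4/(2√(1.7K_p)).
Setting ζ = 0.62: √(1.7K_p) = 9.4/(2·0.62) = 7.581, so K_p = 57.47/1.7 = 33.8.

K_p = 33.8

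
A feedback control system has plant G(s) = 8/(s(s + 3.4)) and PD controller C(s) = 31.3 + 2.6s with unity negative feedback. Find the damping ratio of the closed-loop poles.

ζ = 0.765

Forward path: (31.3 + 2.6s)·8/(s(s+3.4)). The closed-loop characteristic equation is s² + (3.4 + 8·2.6)s + 8·31.3 = 0.
That is s² + 24.2s + 250.4 = 0, so ω_n = 15.82 rad/s and ζ = 24.2/(2·15.82) = 0.7647.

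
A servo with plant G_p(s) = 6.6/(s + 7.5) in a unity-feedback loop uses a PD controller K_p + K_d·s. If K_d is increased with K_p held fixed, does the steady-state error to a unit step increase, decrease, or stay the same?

At s = 0 the derivative term contributes nothing: C(0) = K_p regardless of K_d, so K_pos = K_p·G_p(0) and e_ss are unchanged.

unchanged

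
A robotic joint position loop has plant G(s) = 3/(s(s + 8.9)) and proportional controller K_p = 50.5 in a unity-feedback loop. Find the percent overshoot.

29.6%

Closed-loop characteristic equation: s² + 8.9s + 151.5 = 0, so ω_n = 12.31 rad/s and ζ = 8.9/(2·12.31) = 0.3615.
%OS = 100·exp(−πζ/√(1−ζ²)) = 100·exp(−π·0.3615/√0.8693) = 29.6%.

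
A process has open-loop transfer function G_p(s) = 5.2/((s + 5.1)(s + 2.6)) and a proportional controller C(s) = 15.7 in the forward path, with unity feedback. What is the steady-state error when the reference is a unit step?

0.14

The loop is type 0. Static position error constant K_pos = C(0)·G_p(0) = 15.7·0.3922 = 6.157.
Steady-state error to a unit step: e_ss = 1/(1+K_pos) = 1/7.157 = 0.14.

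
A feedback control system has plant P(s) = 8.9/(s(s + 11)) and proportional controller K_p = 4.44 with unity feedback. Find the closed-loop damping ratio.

With unity feedback the closed-loop characteristic equation is s² + 11s + 4.44·8.9 = s² + 11s + 39.52 = 0.
So ω_n² = 39.52 ⇒ ω_n = 6.286 rad/s, and ζ = 11/(2ω_n) = 0.875.

ζ = 0.875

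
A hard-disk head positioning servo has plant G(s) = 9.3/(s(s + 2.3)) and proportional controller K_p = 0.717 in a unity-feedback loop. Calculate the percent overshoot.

21%

The closed-loop denominator s² + 2.3s + 6.668 gives ω_n = √6.668 = 2.582 and ζ = 2.3/(2ω_n) = 0.4453.
%OS = 100·exp(−πζ/√(1−ζ²)) = 100·exp(−π·0.4453/√0.8017) = 21%.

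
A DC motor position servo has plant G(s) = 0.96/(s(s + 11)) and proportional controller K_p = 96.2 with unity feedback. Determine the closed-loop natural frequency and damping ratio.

The closed-loop denominator is s(s+11) + 96.2·0.96 = s² + 11s + 92.35.
Matching s² + 2ζω_n s + ω_n²: ω_n = √92.35 = 9.61 rad/s and 2ζω_n = 11, so ζ = 11/(2·9.61) = 0.572.

ω_n = 9.61 rad/s, ζ = 0.572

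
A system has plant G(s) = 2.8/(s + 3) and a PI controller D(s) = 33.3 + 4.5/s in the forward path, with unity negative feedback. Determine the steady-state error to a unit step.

0

The open loop D(s)G(s) has a pole at the origin (type 1), so the static position error constant is infinite and e_ss = 1/(1+∞) = 0.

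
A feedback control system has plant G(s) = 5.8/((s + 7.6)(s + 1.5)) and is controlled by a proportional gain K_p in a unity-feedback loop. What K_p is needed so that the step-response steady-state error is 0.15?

For a type-0 loop with proportional control, e_ss = 1/(1 + K_p·G(0)).
G(0) = 0.5088. Require 1/(1 + K_p·0.5088) = 0.15, so 1 + 0.5088·K_p = 6.667.
K_p = (6.667 − 1)/0.5088 = 11.1.

K_p = 11.1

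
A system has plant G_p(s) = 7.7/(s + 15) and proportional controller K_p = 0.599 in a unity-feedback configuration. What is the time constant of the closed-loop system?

Closed-loop transfer function: T(s) = K_p·G_p(s)/(1 + K_p·G_p(s)) = 4.612/(s + 15 + 4.612) = 4.612/(s + 19.61).
Time constant τ = 1/19.61 = 0.051 s.

τ = 0.051 s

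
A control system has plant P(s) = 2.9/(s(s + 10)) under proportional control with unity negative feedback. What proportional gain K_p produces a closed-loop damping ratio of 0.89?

K_p = 10.9

Closed-loop characteristic equation: s² + 10s + K_p·2.9 = 0.
So ω_n = √(2.9K_p) and 2ζω_n = 10, giving ζ = 10/(2√(2.9K_p)).
Setting ζ = 0.89: √(2.9K_p) = 10/(2·0.89) = 5.618, so K_p = 31.56/2.9 = 10.9.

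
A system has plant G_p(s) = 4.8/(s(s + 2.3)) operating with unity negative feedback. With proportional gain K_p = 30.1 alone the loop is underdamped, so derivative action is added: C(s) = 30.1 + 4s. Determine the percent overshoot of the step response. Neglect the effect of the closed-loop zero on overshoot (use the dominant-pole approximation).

0.187%

Forward path: (30.1 + 4s)·4.8/(s(s+2.3)). The closed-loop characteristic equation is s² + (2.3 + 4.8·4)s + 4.8·30.1 = 0.
That is s² + 21.5s + 144.5 = 0, so ω_n = 12.02 rad/s and ζ = 21.5/(2·12.02) = 0.8943.
%OS = 100·exp(−πζ/√(1−ζ²)) = 0.187%.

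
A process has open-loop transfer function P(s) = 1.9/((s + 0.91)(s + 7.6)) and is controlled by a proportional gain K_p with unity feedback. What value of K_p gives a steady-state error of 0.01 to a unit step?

For a type-0 loop with proportional control, e_ss = 1/(1 + K_p·P(0)).
P(0) = 0.2747. Require 1/(1 + K_p·0.2747) = 0.01, so 1 + 0.2747·K_p = 100.
K_p = (100 − 1)/0.2747 = 360.

K_p = 360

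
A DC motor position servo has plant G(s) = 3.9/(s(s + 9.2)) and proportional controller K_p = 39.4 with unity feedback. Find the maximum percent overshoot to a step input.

28.5%

Closed-loop characteristic equation: s² + 9.2s + 153.7 = 0, so ω_n = 12.4 rad/s and ζ = 9.2/(2·12.4) = 0.3711.
%OS = 100·exp(−πζ/√(1−ζ²)) = 100·exp(−π·0.3711/√0.8623) = 28.5%.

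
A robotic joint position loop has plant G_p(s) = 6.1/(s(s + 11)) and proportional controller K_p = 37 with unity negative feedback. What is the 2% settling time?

From 1 + K_pG_p(s) = 0: s² + 11s + 225.7 = 0 ⇒ ω_n = 15.02, ζ = 0.3661.
2% settling time T_s ≈ 4/(ζω_n) = 4/5.5 = 0.727 s.

T_s ≈ 0.727 s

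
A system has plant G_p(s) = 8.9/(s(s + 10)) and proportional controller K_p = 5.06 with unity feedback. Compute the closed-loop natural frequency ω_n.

ω_n = 6.71 rad/s

With unity feedback the closed-loop characteristic equation is s² + 10s + 5.06·8.9 = s² + 10s + 45.03 = 0.
So ω_n² = 45.03 ⇒ ω_n = 6.711 rad/s, and ζ = 10/(2ω_n) = 0.745.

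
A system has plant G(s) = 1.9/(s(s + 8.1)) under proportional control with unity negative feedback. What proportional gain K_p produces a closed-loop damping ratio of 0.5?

Closed-loop characteristic equation: s² + 8.1s + K_p·1.9 = 0.
So ω_n = √(1.9K_p) and 2ζω_n = 8.1, giving ζ = 8.1/(2√(1.9K_p)).
Setting ζ = 0.5: √(1.9K_p) = 8.1/(2·0.5) = 8.1, so K_p = 65.61/1.9 = 34.5.

K_p = 34.5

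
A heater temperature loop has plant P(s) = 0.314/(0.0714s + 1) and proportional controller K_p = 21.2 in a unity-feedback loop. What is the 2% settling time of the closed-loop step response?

T_s ≈ 0.0373 s

Closed loop: T(s) = K_p·P/(1+K_p·P) = 6.657/(0.0714s + 1 + 6.657), with pole at s = −(1 + 6.657)/0.0714 = −107.2.
τ = 1/107.2 = 0.009325 s, so 2% settling time ≈ 4τ = 0.0373 s.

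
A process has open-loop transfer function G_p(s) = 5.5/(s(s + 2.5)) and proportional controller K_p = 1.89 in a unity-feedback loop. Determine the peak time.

T_p = 1.06 s

Closed-loop characteristic equation: s² + 2.5s + 10.39 = 0, so ω_n = 3.224 rad/s and ζ = 2.5/(2·3.224) = 0.3877.
Damped frequency ω_d = ω_n√(1−ζ²) = 2.972 rad/s, so peak time T_p = π/ω_d = 1.06 s.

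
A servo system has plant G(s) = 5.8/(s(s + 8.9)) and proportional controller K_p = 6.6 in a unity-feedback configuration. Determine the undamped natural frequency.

The closed-loop denominator is s(s+8.9) + 6.6·5.8 = s² + 8.9s + 38.28.
So ω_n² = 38.28 ⇒ ω_n = 6.187 rad/s, and ζ = 8.9/(2ω_n) = 0.719.

ω_n = 6.19 rad/s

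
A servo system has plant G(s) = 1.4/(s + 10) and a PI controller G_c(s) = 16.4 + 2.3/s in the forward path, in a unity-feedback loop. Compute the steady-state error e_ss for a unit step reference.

0

The open loop G_c(s)G(s) has a pole at the origin (type 1), so the static position error constant is infinite and e_ss = 1/(1+∞) = 0.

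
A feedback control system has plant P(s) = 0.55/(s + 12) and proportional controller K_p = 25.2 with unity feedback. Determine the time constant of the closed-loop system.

Closed-loop transfer function: T(s) = K_p·P(s)/(1 + K_p·P(s)) = 13.86/(s + 12 + 13.86) = 13.86/(s + 25.86).
Time constant τ = 1/25.86 = 0.0387 s.

τ = 0.0387 s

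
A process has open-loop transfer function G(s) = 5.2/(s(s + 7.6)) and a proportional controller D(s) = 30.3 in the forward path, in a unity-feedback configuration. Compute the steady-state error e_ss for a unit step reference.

The open loop D(s)G(s) has a pole at the origin (type 1), so the static position error constant is infinite and e_ss = 1/(1+∞) = 0.

0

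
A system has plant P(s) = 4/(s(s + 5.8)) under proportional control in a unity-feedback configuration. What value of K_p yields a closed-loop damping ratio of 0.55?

K_p = 6.95

Closed-loop characteristic equation: s² + 5.8s + K_p·4 = 0.
So ω_n = √(4K_p) and 2ζω_n = 5.8, giving ζ = 5.8/(2√(4K_p)).
Setting ζ = 0.55: √(4K_p) = 5.8/(2·0.55) = 5.273, so K_p = 27.8/4 = 6.95.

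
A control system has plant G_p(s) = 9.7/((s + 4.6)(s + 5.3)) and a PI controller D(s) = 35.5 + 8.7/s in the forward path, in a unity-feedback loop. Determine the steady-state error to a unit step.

The open loop D(s)G_p(s) has a pole at the origin (type 1), so the static position error constant is infinite and e_ss = 1/(1+∞) = 0.

0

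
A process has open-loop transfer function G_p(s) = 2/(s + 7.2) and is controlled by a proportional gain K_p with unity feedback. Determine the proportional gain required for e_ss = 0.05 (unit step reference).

K_p = 68.4

For a type-0 loop with proportional control, e_ss = 1/(1 + K_p·G_p(0)).
G_p(0) = 0.2778. Require 1/(1 + K_p·0.2778) = 0.05, so 1 + 0.2778·K_p = 20.
K_p = (20 − 1)/0.2778 = 68.4.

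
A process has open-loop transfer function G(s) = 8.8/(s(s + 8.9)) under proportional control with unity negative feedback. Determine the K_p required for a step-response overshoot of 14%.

From %OS = 100·exp(−πζ/√(1−ζ²)) = 14%, ζ = −ln(0.14)/√(π²+ln²(0.14)) = 0.5305.
Characteristic equation s² + 8.9s + 8.8K_p = 0 gives ζ = 8.9/(2√(8.8K_p)).
Setting ζ = 0.5305: √(8.8K_p) = 8.9/(2·0.5305) = 8.388, so K_p = 70.36/8.8 = 8.

K_p = 8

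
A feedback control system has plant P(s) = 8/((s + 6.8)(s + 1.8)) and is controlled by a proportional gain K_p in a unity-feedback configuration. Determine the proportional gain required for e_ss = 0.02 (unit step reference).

For a type-0 loop with proportional control, e_ss = 1/(1 + K_p·P(0)).
P(0) = 0.6536. Require 1/(1 + K_p·0.6536) = 0.02, so 1 + 0.6536·K_p = 50.
K_p = (50 − 1)/0.6536 = 75.

K_p = 75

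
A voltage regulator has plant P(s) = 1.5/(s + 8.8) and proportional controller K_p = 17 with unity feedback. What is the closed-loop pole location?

Closed-loop transfer function: T(s) = K_p·P(s)/(1 + K_p·P(s)) = 25.5/(s + 8.8 + 25.5) = 25.5/(s + 34.3).
The closed-loop pole is at s = −34.3.

s = -34.3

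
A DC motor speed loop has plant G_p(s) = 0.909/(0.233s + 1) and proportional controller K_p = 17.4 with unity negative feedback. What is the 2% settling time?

T_s ≈ 0.0554 s

Closed loop: T(s) = K_p·G_p/(1+K_p·G_p) = 15.82/(0.233s + 1 + 15.82), with pole at s = −(1 + 15.82)/0.233 = −72.17.
τ = 1/72.17 = 0.01386 s, so 2% settling time ≈ 4τ = 0.0554 s.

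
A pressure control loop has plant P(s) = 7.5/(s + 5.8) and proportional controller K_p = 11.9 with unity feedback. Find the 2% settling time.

T_s ≈ 0.0421 s

Closed-loop transfer function: T(s) = K_p·P(s)/(1 + K_p·P(s)) = 89.25/(s + 5.8 + 89.25) = 89.25/(s + 95.05).
Time constant τ = 1/95.05 = 0.01052 s, so the 2% settling time is about 4τ = 0.0421 s.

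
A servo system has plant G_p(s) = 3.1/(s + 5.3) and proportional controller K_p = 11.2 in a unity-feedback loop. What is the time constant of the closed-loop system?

τ = 0.025 s

Closed-loop transfer function: T(s) = K_p·G_p(s)/(1 + K_p·G_p(s)) = 34.72/(s + 5.3 + 34.72) = 34.72/(s + 40.02).
Time constant τ = 1/40.02 = 0.025 s.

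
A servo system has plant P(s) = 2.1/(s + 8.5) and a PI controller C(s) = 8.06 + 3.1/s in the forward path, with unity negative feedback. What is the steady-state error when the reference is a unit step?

0

The open loop C(s)P(s) has a pole at the origin (type 1), so the static position error constant is infinite and e_ss = 1/(1+∞) = 0.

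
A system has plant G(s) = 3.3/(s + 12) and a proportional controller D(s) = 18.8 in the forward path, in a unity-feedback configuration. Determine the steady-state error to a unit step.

The loop is type 0. Static position error constant K_pos = D(0)·G(0) = 18.8·0.275 = 5.17.
Steady-state error to a unit step: e_ss = 1/(1+K_pos) = 1/6.17 = 0.162.

0.162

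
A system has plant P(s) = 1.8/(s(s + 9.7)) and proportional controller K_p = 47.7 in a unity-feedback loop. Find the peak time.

T_p = 0.398 s

The closed-loop denominator s² + 9.7s + 85.86 gives ω_n = √85.86 = 9.266 and ζ = 9.7/(2ω_n) = 0.5234.
Damped frequency ω_d = ω_n√(1−ζ²) = 7.895 rad/s, so peak time T_p = π/ω_d = 0.398 s.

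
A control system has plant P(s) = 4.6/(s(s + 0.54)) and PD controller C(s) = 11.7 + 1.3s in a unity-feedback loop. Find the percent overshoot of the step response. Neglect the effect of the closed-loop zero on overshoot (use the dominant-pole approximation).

Forward path: (11.7 + 1.3s)·4.6/(s(s+0.54)). The closed-loop characteristic equation is s² + (0.54 + 4.6·1.3)s + 4.6·11.7 = 0.
That is s² + 6.52s + 53.82 = 0, so ω_n = 7.336 rad/s and ζ = 6.52/(2·7.336) = 0.4444.
%OS = 100·exp(−πζ/√(1−ζ²)) = 21%.

21%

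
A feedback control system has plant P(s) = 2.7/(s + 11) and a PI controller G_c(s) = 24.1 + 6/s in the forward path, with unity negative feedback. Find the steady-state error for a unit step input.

The open loop G_c(s)P(s) has a pole at the origin (type 1), so the static position error constant is infinite and e_ss = 1/(1+∞) = 0.

0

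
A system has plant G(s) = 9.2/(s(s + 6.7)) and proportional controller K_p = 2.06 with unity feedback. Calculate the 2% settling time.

T_s ≈ 1.19 s

From 1 + K_pG(s) = 0: s² + 6.7s + 18.95 = 0 ⇒ ω_n = 4.353, ζ = 0.7695.
2% settling time T_s ≈ 4/(ζω_n) = 4/3.35 = 1.19 s.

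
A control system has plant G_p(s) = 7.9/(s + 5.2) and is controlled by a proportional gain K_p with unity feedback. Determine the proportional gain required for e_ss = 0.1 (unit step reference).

K_p = 5.92

The loop is type 0, so e_ss(step) = 1/(1 + K_pos) with K_pos = K_p·G_p(0).
G_p(0) = 1.519. Require 1/(1 + K_p·1.519) = 0.1, so 1 + 1.519·K_p = 10.
K_p = (10 − 1)/1.519 = 5.92.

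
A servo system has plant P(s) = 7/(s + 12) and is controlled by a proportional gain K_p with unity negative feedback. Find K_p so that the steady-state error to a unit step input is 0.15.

K_p = 9.71

Steady-state error for a unit step on this type-0 loop is 1/(1 + K_p·P(0)).
P(0) = 0.5833. Require 1/(1 + K_p·0.5833) = 0.15, so 1 + 0.5833·K_p = 6.667.
K_p = (6.667 − 1)/0.5833 = 9.71.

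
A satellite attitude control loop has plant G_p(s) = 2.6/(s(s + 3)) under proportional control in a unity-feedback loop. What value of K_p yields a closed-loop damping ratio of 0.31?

Closed-loop characteristic equation: s² + 3s + K_p·2.6 = 0.
So ω_n = √(2.6K_p) and 2ζω_n = 3, giving ζ = 3/(2√(2.6K_p)).
Setting ζ = 0.31: √(2.6K_p) = 3/(2·0.31) = 4.839, so K_p = 23.41/2.6 = 9.01.

K_p = 9.01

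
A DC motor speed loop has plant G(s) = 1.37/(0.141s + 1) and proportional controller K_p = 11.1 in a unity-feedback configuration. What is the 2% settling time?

Closed loop: T(s) = K_p·G/(1+K_p·G) = 15.21/(0.141s + 1 + 15.21), with pole at s = −(1 + 15.21)/0.141 = −114.9.
τ = 1/114.9 = 0.0087 s, so 2% settling time ≈ 4τ = 0.0348 s.

T_s ≈ 0.0348 s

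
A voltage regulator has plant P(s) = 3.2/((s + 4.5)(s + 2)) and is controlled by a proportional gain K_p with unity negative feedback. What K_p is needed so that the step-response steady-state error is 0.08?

K_p = 32.3

The loop is type 0, so e_ss(step) = 1/(1 + K_pos) with K_pos = K_p·P(0).
P(0) = 0.3556. Require 1/(1 + K_p·0.3556) = 0.08, so 1 + 0.3556·K_p = 12.5.
K_p = (12.5 − 1)/0.3556 = 32.3.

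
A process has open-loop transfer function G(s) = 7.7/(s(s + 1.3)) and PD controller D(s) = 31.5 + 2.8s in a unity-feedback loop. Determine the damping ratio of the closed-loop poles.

Forward path: (31.5 + 2.8s)·7.7/(s(s+1.3)). The closed-loop characteristic equation is s² + (1.3 + 7.7·2.8)s + 7.7·31.5 = 0.
That is s² + 22.86s + 242.6 = 0, so ω_n = 15.57 rad/s and ζ = 22.86/(2·15.57) = 0.7339.

ζ = 0.734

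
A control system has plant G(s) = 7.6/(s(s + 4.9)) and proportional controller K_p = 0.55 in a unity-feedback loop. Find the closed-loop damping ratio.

ζ = 1.2

The closed-loop denominator is s(s+4.9) + 0.55·7.6 = s² + 4.9s + 4.18.
Matching s² + 2ζω_n s + ω_n²: ω_n = √4.18 = 2.045 rad/s and 2ζω_n = 4.9, so ζ = 4.9/(2·2.045) = 1.2.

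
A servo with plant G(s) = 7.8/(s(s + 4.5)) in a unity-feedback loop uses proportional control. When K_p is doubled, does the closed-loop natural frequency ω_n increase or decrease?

increase

ω_n = √(7.8·K_p), which grows with K_p.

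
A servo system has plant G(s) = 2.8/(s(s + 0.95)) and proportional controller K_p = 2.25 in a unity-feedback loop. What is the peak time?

T_p = 1.27 s

Closed-loop characteristic equation: s² + 0.95s + 6.3 = 0, so ω_n = 2.51 rad/s and ζ = 0.95/(2·2.51) = 0.1892.
Damped frequency ω_d = ω_n√(1−ζ²) = 2.465 rad/s, so peak time T_p = π/ω_d = 1.27 s.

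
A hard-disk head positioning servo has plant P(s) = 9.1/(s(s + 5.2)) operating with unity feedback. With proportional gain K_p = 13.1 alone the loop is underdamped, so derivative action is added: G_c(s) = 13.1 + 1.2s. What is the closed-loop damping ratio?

ζ = 0.738

Forward path: (13.1 + 1.2s)·9.1/(s(s+5.2)). The closed-loop characteristic equation is s² + (5.2 + 9.1·1.2)s + 9.1·13.1 = 0.
That is s² + 16.12s + 119.2 = 0, so ω_n = 10.92 rad/s and ζ = 16.12/(2·10.92) = 0.7382.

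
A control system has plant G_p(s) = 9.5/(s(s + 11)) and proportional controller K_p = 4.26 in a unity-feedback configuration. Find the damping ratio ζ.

The closed-loop denominator is s(s+11) + 4.26·9.5 = s² + 11s + 40.47.
So ω_n² = 40.47 ⇒ ω_n = 6.362 rad/s, and ζ = 11/(2ω_n) = 0.865.

ζ = 0.865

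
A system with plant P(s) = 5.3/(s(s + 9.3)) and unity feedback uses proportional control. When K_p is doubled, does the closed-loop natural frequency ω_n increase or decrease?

increase

ω_n = √(5.3·K_p), which grows with K_p.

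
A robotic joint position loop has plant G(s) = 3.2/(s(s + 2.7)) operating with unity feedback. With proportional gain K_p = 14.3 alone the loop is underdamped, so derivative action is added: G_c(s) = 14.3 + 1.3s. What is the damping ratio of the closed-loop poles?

Forward path: (14.3 + 1.3s)·3.2/(s(s+2.7)). The closed-loop characteristic equation is s² + (2.7 + 3.2·1.3)s + 3.2·14.3 = 0.
That is s² + 6.86s + 45.76 = 0, so ω_n = 6.765 rad/s and ζ = 6.86/(2·6.765) = 0.5071.

ζ = 0.507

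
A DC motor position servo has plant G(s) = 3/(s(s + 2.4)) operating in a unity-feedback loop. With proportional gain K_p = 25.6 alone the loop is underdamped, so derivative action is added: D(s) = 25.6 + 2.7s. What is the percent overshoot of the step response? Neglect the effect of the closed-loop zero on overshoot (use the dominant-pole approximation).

Forward path: (25.6 + 2.7s)·3/(s(s+2.4)). The closed-loop characteristic equation is s² + (2.4 + 3·2.7)s + 3·25.6 = 0.
That is s² + 10.5s + 76.8 = 0, so ω_n = 8.764 rad/s and ζ = 10.5/(2·8.764) = 0.5991.
%OS = 100·exp(−πζ/√(1−ζ²)) = 9.53%.

9.53%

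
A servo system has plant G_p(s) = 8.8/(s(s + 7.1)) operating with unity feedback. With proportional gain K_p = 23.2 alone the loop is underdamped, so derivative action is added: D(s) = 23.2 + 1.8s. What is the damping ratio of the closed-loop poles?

Forward path: (23.2 + 1.8s)·8.8/(s(s+7.1)). The closed-loop characteristic equation is s² + (7.1 + 8.8·1.8)s + 8.8·23.2 = 0.
That is s² + 22.94s + 204.2 = 0, so ω_n = 14.29 rad/s and ζ = 22.94/(2·14.29) = 0.8027.

ζ = 0.803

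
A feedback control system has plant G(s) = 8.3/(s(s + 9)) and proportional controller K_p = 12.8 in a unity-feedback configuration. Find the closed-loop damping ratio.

ζ = 0.437

With unity feedback the closed-loop characteristic equation is s² + 9s + 12.8·8.3 = s² + 9s + 106.2 = 0.
Matching s² + 2ζω_n s + ω_n²: ω_n = √106.2 = 10.31 rad/s and 2ζω_n = 9, so ζ = 9/(2·10.31) = 0.437.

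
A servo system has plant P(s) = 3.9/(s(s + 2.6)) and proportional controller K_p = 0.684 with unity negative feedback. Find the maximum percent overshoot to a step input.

1.61%

Closed-loop characteristic equation: s² + 2.6s + 2.668 = 0, so ω_n = 1.633 rad/s and ζ = 2.6/(2·1.633) = 0.7959.
%OS = 100·exp(−πζ/√(1−ζ²)) = 100·exp(−π·0.7959/√0.3665) = 1.61%.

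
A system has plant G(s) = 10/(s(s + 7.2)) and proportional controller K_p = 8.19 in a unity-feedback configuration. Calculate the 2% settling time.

T_s ≈ 1.11 s

The closed-loop denominator s² + 7.2s + 81.9 gives ω_n = √81.9 = 9.05 and ζ = 7.2/(2ω_n) = 0.3978.
2% settling time T_s ≈ 4/(ζω_n) = 4/3.6 = 1.11 s.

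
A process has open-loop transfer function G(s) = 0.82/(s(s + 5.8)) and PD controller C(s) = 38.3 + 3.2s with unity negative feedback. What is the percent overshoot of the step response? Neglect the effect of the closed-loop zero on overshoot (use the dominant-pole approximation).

2.79%

Forward path: (38.3 + 3.2s)·0.82/(s(s+5.8)). The closed-loop characteristic equation is s² + (5.8 + 0.82·3.2)s + 0.82·38.3 = 0.
That is s² + 8.424s + 31.41 = 0, so ω_n = 5.604 rad/s and ζ = 8.424/(2·5.604) = 0.7516.
%OS = 100·exp(−πζ/√(1−ζ²)) = 2.79%.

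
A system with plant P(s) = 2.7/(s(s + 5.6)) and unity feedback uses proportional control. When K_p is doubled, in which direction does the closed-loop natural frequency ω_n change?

ω_n = √(2.7·K_p), which grows with K_p.

increase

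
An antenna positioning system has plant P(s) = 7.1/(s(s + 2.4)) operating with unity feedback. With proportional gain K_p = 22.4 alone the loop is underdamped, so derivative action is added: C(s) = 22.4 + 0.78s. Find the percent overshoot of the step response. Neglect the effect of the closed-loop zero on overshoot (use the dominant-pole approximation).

Forward path: (22.4 + 0.78s)·7.1/(s(s+2.4)). The closed-loop characteristic equation is s² + (2.4 + 7.1·0.78)s + 7.1·22.4 = 0.
That is s² + 7.938s + 159 = 0, so ω_n = 12.61 rad/s and ζ = 7.938/(2·12.61) = 0.3147.
%OS = 100·exp(−πζ/√(1−ζ²)) = 35.3%.

35.3%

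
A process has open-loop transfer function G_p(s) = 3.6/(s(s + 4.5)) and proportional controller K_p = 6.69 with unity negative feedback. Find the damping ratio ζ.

The closed-loop denominator is s(s+4.5) + 6.69·3.6 = s² + 4.5s + 24.08.
Matching s² + 2ζω_n s + ω_n²: ω_n = √24.08 = 4.908 rad/s and 2ζω_n = 4.5, so ζ = 4.5/(2·4.908) = 0.458.

ζ = 0.458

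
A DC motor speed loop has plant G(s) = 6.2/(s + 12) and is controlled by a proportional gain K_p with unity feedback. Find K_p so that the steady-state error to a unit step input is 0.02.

For a type-0 loop with proportional control, e_ss = 1/(1 + K_p·G(0)).
G(0) = 0.5167. Require 1/(1 + K_p·0.5167) = 0.02, so 1 + 0.5167·K_p = 50.
K_p = (50 − 1)/0.5167 = 94.8.

K_p = 94.8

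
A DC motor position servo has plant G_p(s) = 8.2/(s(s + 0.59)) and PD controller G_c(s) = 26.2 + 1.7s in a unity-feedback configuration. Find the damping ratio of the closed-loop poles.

ζ = 0.496

Forward path: (26.2 + 1.7s)·8.2/(s(s+0.59)). The closed-loop characteristic equation is s² + (0.59 + 8.2·1.7)s + 8.2·26.2 = 0.
That is s² + 14.53s + 214.8 = 0, so ω_n = 14.66 rad/s and ζ = 14.53/(2·14.66) = 0.4957.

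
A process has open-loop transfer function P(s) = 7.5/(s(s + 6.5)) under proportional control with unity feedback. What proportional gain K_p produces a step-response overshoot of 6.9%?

From %OS = 100·exp(−πζ/√(1−ζ²)) = 6.9%, ζ = −ln(0.069)/√(π²+ln²(0.069)) = 0.6481.
Characteristic equation s² + 6.5s + 7.5K_p = 0 gives ζ = 6.5/(2√(7.5K_p)).
Setting ζ = 0.6481: √(7.5K_p) = 6.5/(2·0.6481) = 5.015, so K_p = 25.15/7.5 = 3.35.

K_p = 3.35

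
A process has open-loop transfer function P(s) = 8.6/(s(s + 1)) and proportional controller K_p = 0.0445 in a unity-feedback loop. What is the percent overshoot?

1.34%

Closed-loop characteristic equation: s² + 1s + 0.3827 = 0, so ω_n = 0.6186 rad/s and ζ = 1/(2·0.6186) = 0.8082.
%OS = 100·exp(−πζ/√(1−ζ²)) = 100·exp(−π·0.8082/√0.3467) = 1.34%.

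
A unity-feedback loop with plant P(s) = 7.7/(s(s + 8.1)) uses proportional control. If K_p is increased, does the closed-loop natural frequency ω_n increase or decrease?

ω_n = √(7.7·K_p), which grows with K_p.

increase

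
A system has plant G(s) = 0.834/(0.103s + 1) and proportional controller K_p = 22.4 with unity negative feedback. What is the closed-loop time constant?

Closed loop: T(s) = K_p·G/(1+K_p·G) = 18.68/(0.103s + 1 + 18.68), with pole at s = −(1 + 18.68)/0.103 = −191.1.
Closed-loop time constant τ = 1/191.1 = 0.00523 s.

τ = 0.00523 s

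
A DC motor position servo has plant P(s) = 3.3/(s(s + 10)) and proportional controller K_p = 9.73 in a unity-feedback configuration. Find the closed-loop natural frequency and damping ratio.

ω_n = 5.67 rad/s, ζ = 0.882

The closed-loop denominator is s(s+10) + 9.73·3.3 = s² + 10s + 32.11.
So ω_n² = 32.11 ⇒ ω_n = 5.666 rad/s, and ζ = 10/(2ω_n) = 0.882.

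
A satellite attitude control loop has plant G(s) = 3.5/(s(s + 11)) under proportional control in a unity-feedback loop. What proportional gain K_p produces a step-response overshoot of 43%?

From %OS = 100·exp(−πζ/√(1−ζ²)) = 43%, ζ = −ln(0.43)/√(π²+ln²(0.43)) = 0.2594.
Characteristic equation s² + 11s + 3.5K_p = 0 gives ζ = 11/(2√(3.5K_p)).
Setting ζ = 0.2594: √(3.5K_p) = 11/(2·0.2594) = 21.2, so K_p = 449.4/3.5 = 128.

K_p = 128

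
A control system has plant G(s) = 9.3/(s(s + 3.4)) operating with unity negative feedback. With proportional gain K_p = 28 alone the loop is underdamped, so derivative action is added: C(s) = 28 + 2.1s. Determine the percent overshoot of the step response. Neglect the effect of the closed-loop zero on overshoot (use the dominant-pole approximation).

Forward path: (28 + 2.1s)·9.3/(s(s+3.4)). The closed-loop characteristic equation is s² + (3.4 + 9.3·2.1)s + 9.3·28 = 0.
That is s² + 22.93s + 260.4 = 0, so ω_n = 16.14 rad/s and ζ = 22.93/(2·16.14) = 0.7105.
%OS = 100·exp(−πζ/√(1−ζ²)) = 4.19%.

4.19%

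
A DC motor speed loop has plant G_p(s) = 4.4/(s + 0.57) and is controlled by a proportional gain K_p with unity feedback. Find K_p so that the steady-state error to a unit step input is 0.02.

The loop is type 0, so e_ss(step) = 1/(1 + K_pos) with K_pos = K_p·G_p(0).
G_p(0) = 7.719. Require 1/(1 + K_p·7.719) = 0.02, so 1 + 7.719·K_p = 50.
K_p = (50 − 1)/7.719 = 6.35.

K_p = 6.35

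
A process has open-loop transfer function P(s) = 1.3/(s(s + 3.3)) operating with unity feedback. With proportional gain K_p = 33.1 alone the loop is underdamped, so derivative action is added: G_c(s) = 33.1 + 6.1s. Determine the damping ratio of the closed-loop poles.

Forward path: (33.1 + 6.1s)·1.3/(s(s+3.3)). The closed-loop characteristic equation is s² + (3.3 + 1.3·6.1)s + 1.3·33.1 = 0.
That is s² + 11.23s + 43.03 = 0, so ω_n = 6.56 rad/s and ζ = 11.23/(2·6.56) = 0.856.

ζ = 0.856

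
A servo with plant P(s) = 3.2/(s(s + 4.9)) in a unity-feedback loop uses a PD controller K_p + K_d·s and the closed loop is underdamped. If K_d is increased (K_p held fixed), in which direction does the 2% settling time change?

Characteristic equation s² + (4.9 + 3.2K_d)s + 3.2K_p = 0: raising K_d increases ζω_n = (4.9+3.2K_d)/2 while the loop stays underdamped, so T_s ≈ 4/(ζω_n) decreases.

decrease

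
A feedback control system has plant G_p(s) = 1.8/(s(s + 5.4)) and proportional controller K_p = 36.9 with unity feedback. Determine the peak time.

From 1 + K_pG_p(s) = 0: s² + 5.4s + 66.42 = 0 ⇒ ω_n = 8.15, ζ = 0.3313.
Damped frequency ω_d = ω_n√(1−ζ²) = 7.69 rad/s, so peak time T_p = π/ω_d = 0.409 s.

T_p = 0.409 s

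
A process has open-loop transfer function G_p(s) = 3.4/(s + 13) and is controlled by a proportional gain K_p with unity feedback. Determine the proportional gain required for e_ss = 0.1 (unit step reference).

K_p = 34.4

Steady-state error for a unit step on this type-0 loop is 1/(1 + K_p·G_p(0)).
G_p(0) = 0.2615. Require 1/(1 + K_p·0.2615) = 0.1, so 1 + 0.2615·K_p = 10.
K_p = (10 − 1)/0.2615 = 34.4.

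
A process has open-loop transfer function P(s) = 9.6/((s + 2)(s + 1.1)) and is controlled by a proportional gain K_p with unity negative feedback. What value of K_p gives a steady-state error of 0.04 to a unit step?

K_p = 5.5

Steady-state error for a unit step on this type-0 loop is 1/(1 + K_p·P(0)).
P(0) = 4.364. Require 1/(1 + K_p·4.364) = 0.04, so 1 + 4.364·K_p = 25.
K_p = (25 − 1)/4.364 = 5.5.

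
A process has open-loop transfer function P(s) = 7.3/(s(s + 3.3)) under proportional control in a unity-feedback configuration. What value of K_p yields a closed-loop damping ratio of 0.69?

Closed-loop characteristic equation: s² + 3.3s + K_p·7.3 = 0.
So ω_n = √(7.3K_p) and 2ζω_n = 3.3, giving ζ = 3.3/(2√(7.3K_p)).
Setting ζ = 0.69: √(7.3K_p) = 3.3/(2·0.69) = 2.391, so K_p = 5.718/7.3 = 0.783.

K_p = 0.783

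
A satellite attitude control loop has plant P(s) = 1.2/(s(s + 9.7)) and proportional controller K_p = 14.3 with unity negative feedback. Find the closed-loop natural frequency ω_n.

ω_n = 4.14 rad/s

The closed-loop denominator is s(s+9.7) + 14.3·1.2 = s² + 9.7s + 17.16.
Matching s² + 2ζω_n s + ω_n²: ω_n = √17.16 = 4.142 rad/s and 2ζω_n = 9.7, so ζ = 9.7/(2·4.142) = 1.17.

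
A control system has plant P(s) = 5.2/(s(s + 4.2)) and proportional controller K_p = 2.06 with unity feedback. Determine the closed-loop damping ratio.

1 + K_p·P(s) = 0 gives s² + 4.2s + 10.71 = 0.
Matching s² + 2ζω_n s + ω_n²: ω_n = √10.71 = 3.273 rad/s and 2ζω_n = 4.2, so ζ = 4.2/(2·3.273) = 0.642.

ζ = 0.642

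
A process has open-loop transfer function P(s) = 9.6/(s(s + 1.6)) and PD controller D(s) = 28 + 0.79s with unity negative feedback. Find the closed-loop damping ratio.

ζ = 0.28

Forward path: (28 + 0.79s)·9.6/(s(s+1.6)). The closed-loop characteristic equation is s² + (1.6 + 9.6·0.79)s + 9.6·28 = 0.
That is s² + 9.184s + 268.8 = 0, so ω_n = 16.4 rad/s and ζ = 9.184/(2·16.4) = 0.2801.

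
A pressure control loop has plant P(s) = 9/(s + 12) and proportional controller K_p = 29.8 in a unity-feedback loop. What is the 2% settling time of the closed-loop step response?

T_s ≈ 0.0143 s

Closed-loop transfer function: T(s) = K_p·P(s)/(1 + K_p·P(s)) = 268.2/(s + 12 + 268.2) = 268.2/(s + 280.2).
Time constant τ = 1/280.2 = 0.003569 s, so the 2% settling time is about 4τ = 0.0143 s.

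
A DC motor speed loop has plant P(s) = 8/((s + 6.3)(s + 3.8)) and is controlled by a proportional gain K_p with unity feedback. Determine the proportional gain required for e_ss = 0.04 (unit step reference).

K_p = 71.8

Steady-state error for a unit step on this type-0 loop is 1/(1 + K_p·P(0)).
P(0) = 0.3342. Require 1/(1 + K_p·0.3342) = 0.04, so 1 + 0.3342·K_p = 25.
K_p = (25 − 1)/0.3342 = 71.8.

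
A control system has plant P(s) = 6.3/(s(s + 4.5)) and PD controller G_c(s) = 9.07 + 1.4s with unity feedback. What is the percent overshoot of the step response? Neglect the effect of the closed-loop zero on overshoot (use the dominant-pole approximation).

0.288%

Forward path: (9.07 + 1.4s)·6.3/(s(s+4.5)). The closed-loop characteristic equation is s² + (4.5 + 6.3·1.4)s + 6.3·9.07 = 0.
That is s² + 13.32s + 57.14 = 0, so ω_n = 7.559 rad/s and ζ = 13.32/(2·7.559) = 0.881.
%OS = 100·exp(−πζ/√(1−ζ²)) = 0.288%.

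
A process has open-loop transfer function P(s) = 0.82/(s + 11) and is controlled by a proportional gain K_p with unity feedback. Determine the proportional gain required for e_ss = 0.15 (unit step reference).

K_p = 76

The loop is type 0, so e_ss(step) = 1/(1 + K_pos) with K_pos = K_p·P(0).
P(0) = 0.07455. Require 1/(1 + K_p·0.07455) = 0.15, so 1 + 0.07455·K_p = 6.667.
K_p = (6.667 − 1)/0.07455 = 76.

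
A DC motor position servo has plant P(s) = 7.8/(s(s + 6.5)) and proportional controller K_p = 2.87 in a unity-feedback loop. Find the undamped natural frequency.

ω_n = 4.73 rad/s

The closed-loop denominator is s(s+6.5) + 2.87·7.8 = s² + 6.5s + 22.39.
So ω_n² = 22.39 ⇒ ω_n = 4.731 rad/s, and ζ = 6.5/(2ω_n) = 0.687.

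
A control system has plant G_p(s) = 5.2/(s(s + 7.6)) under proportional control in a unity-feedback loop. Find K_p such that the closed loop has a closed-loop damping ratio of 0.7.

K_p = 5.67

Closed-loop characteristic equation: s² + 7.6s + K_p·5.2 = 0.
So ω_n = √(5.2K_p) and 2ζω_n = 7.6, giving ζ = 7.6/(2√(5.2K_p)).
Setting ζ = 0.7: √(5.2K_p) = 7.6/(2·0.7) = 5.429, so K_p = 29.47/5.2 = 5.67.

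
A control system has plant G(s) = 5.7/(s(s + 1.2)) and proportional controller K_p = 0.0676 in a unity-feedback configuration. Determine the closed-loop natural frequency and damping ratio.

ω_n = 0.621 rad/s, ζ = 0.967

The closed-loop denominator is s(s+1.2) + 0.0676·5.7 = s² + 1.2s + 0.3853.
So ω_n² = 0.3853 ⇒ ω_n = 0.6207 rad/s, and ζ = 1.2/(2ω_n) = 0.967.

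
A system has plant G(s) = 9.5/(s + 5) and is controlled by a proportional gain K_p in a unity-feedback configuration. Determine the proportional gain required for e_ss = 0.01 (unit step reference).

K_p = 52.1

The loop is type 0, so e_ss(step) = 1/(1 + K_pos) with K_pos = K_p·G(0).
G(0) = 1.9. Require 1/(1 + K_p·1.9) = 0.01, so 1 + 1.9·K_p = 100.
K_p = (100 − 1)/1.9 = 52.1.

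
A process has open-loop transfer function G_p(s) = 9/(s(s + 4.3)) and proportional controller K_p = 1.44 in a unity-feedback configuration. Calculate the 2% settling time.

T_s ≈ 1.86 s

From 1 + K_pG_p(s) = 0: s² + 4.3s + 12.96 = 0 ⇒ ω_n = 3.6, ζ = 0.5972.
2% settling time T_s ≈ 4/(ζω_n) = 4/2.15 = 1.86 s.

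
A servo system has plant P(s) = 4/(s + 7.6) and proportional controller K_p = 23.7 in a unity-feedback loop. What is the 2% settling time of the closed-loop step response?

T_s ≈ 0.0391 s

Closed-loop transfer function: T(s) = K_p·P(s)/(1 + K_p·P(s)) = 94.8/(s + 7.6 + 94.8) = 94.8/(s + 102.4).
Time constant τ = 1/102.4 = 0.009766 s, so the 2% settling time is about 4τ = 0.0391 s.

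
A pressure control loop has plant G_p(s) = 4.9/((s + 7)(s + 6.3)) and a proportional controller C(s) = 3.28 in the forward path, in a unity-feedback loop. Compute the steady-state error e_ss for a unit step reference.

0.733

The loop is type 0. Static position error constant K_pos = C(0)·G_p(0) = 3.28·0.1111 = 0.3644.
Steady-state error to a unit step: e_ss = 1/(1+K_pos) = 1/1.364 = 0.733.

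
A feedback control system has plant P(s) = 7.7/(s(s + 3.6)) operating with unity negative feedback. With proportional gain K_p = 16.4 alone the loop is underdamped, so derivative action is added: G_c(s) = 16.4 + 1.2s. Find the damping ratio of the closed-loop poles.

Forward path: (16.4 + 1.2s)·7.7/(s(s+3.6)). The closed-loop characteristic equation is s² + (3.6 + 7.7·1.2)s + 7.7·16.4 = 0.
That is s² + 12.84s + 126.3 = 0, so ω_n = 11.24 rad/s and ζ = 12.84/(2·11.24) = 0.5713.

ζ = 0.571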